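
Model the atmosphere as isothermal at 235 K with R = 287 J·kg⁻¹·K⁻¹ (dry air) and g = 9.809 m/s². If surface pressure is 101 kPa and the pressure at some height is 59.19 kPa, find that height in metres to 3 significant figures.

Scale height: H = RT/g = 287 × 235 / 9.809 = 6875.8 m.
Invert the barometric formula: z = H ln(P₀/P).
P₀/P = 101/59.19 = 1.7064; ln(1.7064) = 0.53439.
z = 6875.8 × 0.53439 = 3674.4 m.

z ≈ 3670 m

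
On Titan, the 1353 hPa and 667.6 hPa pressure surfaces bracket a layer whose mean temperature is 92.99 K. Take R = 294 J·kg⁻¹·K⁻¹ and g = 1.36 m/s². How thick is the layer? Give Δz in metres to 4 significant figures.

Δz ≈ 14200 m

Hypsometric equation: Δz = (R T̄/g) ln(P₁/P₂).
R T̄/g = 294 × 92.99 / 1.36 = 20102 m.
ln(1353/667.6) = ln(2.0267) = 0.70641.
Δz = 20102 × 0.70641 = 14200 m.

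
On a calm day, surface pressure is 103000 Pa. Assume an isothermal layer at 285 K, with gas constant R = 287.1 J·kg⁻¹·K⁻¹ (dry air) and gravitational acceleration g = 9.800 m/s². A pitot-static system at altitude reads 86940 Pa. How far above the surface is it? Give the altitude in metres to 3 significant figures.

z ≈ 1420 m

Scale height: H = RT/g = 287.1 × 285 / 9.800 = 8349.3 m.
Invert the barometric formula: z = H ln(P₀/P).
P₀/P = 103000/86940 = 1.1847; ln(1.1847) = 0.16949.
z = 8349.3 × 0.16949 = 1415.1 m.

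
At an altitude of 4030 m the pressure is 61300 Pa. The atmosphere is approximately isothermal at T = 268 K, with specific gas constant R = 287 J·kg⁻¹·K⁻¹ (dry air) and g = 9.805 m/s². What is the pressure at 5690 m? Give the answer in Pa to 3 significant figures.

Scale height: H = RT/g = 287 × 268 / 9.805 = 7844.6 m.
Between two levels, P₂ = P₁ exp(−Δz/H) with Δz = z₂ − z₁.
Δz = 5690.0 − 4030.0 = 1660.0 m; Δz/H = 1660.0/7844.6 = 0.21161.
P₂ = 61300 × exp(−0.21161) = 61300 × 0.80928 = 49609 Pa.

P ≈ 49600 Pa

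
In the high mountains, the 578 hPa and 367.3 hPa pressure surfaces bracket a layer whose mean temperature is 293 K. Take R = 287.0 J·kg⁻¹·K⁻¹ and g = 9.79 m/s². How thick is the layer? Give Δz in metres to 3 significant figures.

Δz ≈ 3890 m

Hypsometric equation: Δz = (R T̄/g) ln(P₁/P₂).
R T̄/g = 287.0 × 293 / 9.79 = 8589.5 m.
ln(578/367.3) = ln(1.5736) = 0.45337.
Δz = 8589.5 × 0.45337 = 3894.2 m.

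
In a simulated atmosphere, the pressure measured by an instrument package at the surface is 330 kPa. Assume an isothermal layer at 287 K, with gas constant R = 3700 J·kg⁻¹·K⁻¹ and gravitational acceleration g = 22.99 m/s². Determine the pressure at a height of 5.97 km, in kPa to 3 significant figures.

Scale height: H = RT/g = 3700 × 287 / 22.99 = 46190 m.
Barometric formula: P = P₀ exp(−z/H).
z/H = 5970.0/46190 = 0.12925; exp(−0.12925) = 0.87875.
P = 330 × 0.87875 = 289.99 kPa.

P ≈ 290 kPa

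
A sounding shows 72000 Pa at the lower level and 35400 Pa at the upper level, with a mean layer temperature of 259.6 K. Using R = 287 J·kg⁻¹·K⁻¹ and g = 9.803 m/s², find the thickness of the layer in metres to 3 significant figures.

Hypsometric equation: Δz = (R T̄/g) ln(P₁/P₂).
R T̄/g = 287 × 259.6 / 9.803 = 7600.2 m.
ln(72000/35400) = ln(2.0339) = 0.70996.
Δz = 7600.2 × 0.70996 = 5395.8 m.

Δz ≈ 5400 m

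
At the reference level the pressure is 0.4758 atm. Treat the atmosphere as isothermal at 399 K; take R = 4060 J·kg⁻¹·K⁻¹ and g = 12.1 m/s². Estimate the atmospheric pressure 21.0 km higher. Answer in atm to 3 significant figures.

P ≈ 0.407 atm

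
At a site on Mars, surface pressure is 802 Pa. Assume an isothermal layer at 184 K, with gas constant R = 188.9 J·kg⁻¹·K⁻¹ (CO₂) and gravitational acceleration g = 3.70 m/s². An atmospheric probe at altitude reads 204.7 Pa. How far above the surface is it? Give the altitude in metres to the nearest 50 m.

Scale height: H = RT/g = 188.9 × 184 / 3.70 = 9393.9 m.
Invert the barometric formula: z = H ln(P₀/P).
P₀/P = 802/204.7 = 3.9179; ln(3.9179) = 1.3656.
z = 9393.9 × 1.3656 = 12828 m.

z ≈ 12850 m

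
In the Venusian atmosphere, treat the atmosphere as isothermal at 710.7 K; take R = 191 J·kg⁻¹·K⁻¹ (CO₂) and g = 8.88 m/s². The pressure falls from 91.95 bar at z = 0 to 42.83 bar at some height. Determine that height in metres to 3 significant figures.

z ≈ 11700 m

Scale height: H = RT/g = 191 × 710.7 / 8.88 = 15286 m.
Invert the barometric formula: z = H ln(P₀/P).
P₀/P = 91.95/42.83 = 2.1469; ln(2.1469) = 0.76402.
z = 15286 × 0.76402 = 11679 m.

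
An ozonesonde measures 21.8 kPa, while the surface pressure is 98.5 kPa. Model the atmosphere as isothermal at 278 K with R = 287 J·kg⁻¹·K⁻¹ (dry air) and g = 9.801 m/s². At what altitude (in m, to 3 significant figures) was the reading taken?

Scale height: H = RT/g = 287 × 278 / 9.801 = 8140.6 m.
Invert the barometric formula: z = H ln(P₀/P).
P₀/P = 98.5/21.8 = 4.5183; ln(4.5183) = 1.5081.
z = 8140.6 × 1.5081 = 12277 m.

z ≈ 12300 m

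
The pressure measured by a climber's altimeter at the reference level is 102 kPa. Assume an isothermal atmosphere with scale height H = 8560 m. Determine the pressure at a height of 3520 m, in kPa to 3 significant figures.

P ≈ 67.6 kPa

Barometric formula: P = P₀ exp(−z/H).
z/H = 3520.0/8560.0 = 0.41121; exp(−0.41121) = 0.66285.
P = 102 × 0.66285 = 67.611 kPa.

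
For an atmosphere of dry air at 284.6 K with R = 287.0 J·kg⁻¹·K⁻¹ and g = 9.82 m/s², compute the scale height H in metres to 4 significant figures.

H ≈ 8318 m

The scale height of an isothermal atmosphere is H = RT/g.
H = 287.0 × 284.6 / 9.82 = 81680/9.82 = 8317.7 m.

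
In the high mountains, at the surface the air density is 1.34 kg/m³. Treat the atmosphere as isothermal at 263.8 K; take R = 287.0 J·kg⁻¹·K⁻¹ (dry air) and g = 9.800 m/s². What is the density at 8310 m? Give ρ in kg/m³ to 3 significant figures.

Scale height: H = RT/g = 287.0 × 263.8 / 9.800 = 7725.6 m.
In an isothermal atmosphere, density decays like pressure: ρ = ρ₀ exp(−z/H).
z/H = 8310.0/7725.6 = 1.0756; exp(−1.0756) = 0.34109.
ρ = 1.34 × 0.34109 = 0.45706 kg/m³.

ρ ≈ 0.457 kg/m³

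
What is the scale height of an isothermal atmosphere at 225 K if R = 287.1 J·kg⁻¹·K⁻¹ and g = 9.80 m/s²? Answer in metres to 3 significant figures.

The scale height of an isothermal atmosphere is H = RT/g.
H = 287.1 × 225 / 9.80 = 64598/9.80 = 6591.6 m.

H ≈ 6590 m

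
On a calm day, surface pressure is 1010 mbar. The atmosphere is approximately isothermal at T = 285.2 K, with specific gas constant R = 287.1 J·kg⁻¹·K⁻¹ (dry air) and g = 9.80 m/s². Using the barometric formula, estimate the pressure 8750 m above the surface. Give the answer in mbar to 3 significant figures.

P ≈ 354 mbar

Scale height: H = RT/g = 287.1 × 285.2 / 9.80 = 8355.2 m.
Barometric formula: P = P₀ exp(−z/H).
z/H = 8750.0/8355.2 = 1.0473; exp(−1.0473) = 0.35088.
P = 1010 × 0.35088 = 354.39 mbar.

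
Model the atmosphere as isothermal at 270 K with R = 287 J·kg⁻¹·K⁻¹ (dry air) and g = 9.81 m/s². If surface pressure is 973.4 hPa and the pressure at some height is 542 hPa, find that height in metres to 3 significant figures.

z ≈ 4630 m

Scale height: H = RT/g = 287 × 270 / 9.81 = 7899.1 m.
Invert the barometric formula: z = H ln(P₀/P).
P₀/P = 973.4/542 = 1.7959; ln(1.7959) = 0.58551.
z = 7899.1 × 0.58551 = 4625.0 m.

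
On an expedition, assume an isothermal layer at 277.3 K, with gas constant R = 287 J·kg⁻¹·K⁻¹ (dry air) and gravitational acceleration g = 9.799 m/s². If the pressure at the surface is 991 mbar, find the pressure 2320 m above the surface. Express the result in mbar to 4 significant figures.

Scale height: H = RT/g = 287 × 277.3 / 9.799 = 8121.8 m.
Barometric formula: P = P₀ exp(−z/H).
z/H = 2320.0/8121.8 = 0.28565; exp(−0.28565) = 0.75153.
P = 991 × 0.75153 = 744.77 mbar.

P ≈ 744.8 mbar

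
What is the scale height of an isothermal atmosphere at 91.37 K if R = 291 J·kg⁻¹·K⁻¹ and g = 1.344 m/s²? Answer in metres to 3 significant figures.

H ≈ 19800 m

The scale height of an isothermal atmosphere is H = RT/g.
H = 291 × 91.37 / 1.344 = 26589/1.344 = 19783 m.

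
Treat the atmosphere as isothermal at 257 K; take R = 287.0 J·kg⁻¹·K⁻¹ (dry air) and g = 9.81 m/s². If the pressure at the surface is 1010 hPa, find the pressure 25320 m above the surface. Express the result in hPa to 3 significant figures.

Scale height: H = RT/g = 287.0 × 257 / 9.81 = 7518.8 m.
Barometric formula: P = P₀ exp(−z/H).
z/H = 25320/7518.8 = 3.3676; exp(−3.3676) = 0.034472.
P = 1010 × 0.034472 = 34.817 hPa.

P ≈ 34.8 hPa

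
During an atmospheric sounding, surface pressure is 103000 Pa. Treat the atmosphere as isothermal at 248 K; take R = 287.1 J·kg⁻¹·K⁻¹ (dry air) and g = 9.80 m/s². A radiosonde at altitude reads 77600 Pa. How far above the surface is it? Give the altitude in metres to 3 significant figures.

z ≈ 2060 m

Scale height: H = RT/g = 287.1 × 248 / 9.80 = 7265.4 m.
Invert the barometric formula: z = H ln(P₀/P).
P₀/P = 103000/77600 = 1.3273; ln(1.3273) = 0.28315.
z = 7265.4 × 0.28315 = 2057.2 m.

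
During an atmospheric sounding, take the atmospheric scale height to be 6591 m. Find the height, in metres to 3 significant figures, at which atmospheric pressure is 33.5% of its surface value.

z ≈ 7210 m

Set P/P₀ = exp(−z/H) = 0.335, so z = −H ln(0.335).
−ln(0.335) = 1.0936; z = 6591.0 × 1.0936 = 7207.9 m.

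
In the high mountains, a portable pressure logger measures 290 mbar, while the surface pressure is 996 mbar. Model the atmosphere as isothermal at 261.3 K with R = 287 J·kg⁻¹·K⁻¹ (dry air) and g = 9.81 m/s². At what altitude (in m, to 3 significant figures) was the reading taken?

Scale height: H = RT/g = 287 × 261.3 / 9.81 = 7644.6 m.
Invert the barometric formula: z = H ln(P₀/P).
P₀/P = 996/290 = 3.4345; ln(3.4345) = 1.2339.
z = 7644.6 × 1.2339 = 9432.7 m.

z ≈ 9430 m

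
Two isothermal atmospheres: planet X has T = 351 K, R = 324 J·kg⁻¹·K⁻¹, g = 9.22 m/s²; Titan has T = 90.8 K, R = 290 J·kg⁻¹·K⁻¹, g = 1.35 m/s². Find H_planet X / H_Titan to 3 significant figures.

H_planet X/H_Titan ≈ 0.632

H = RT/g for each body.
H_planet X = 324 × 351 / 9.22 = 12334 m.
H_Titan = 290 × 90.8 / 1.35 = 19505 m.
H_planet X/H_Titan = 12334/19505 = 0.63235.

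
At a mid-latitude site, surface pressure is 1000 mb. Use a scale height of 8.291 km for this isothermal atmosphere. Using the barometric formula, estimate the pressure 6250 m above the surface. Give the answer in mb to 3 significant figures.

P ≈ 471 mb

Barometric formula: P = P₀ exp(−z/H).
z/H = 6250.0/8291.0 = 0.75383; exp(−0.75383) = 0.47056.
P = 1000 × 0.47056 = 470.56 mb.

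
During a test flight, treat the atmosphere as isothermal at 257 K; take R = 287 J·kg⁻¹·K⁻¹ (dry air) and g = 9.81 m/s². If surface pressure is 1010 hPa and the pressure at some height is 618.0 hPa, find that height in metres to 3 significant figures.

z ≈ 3690 m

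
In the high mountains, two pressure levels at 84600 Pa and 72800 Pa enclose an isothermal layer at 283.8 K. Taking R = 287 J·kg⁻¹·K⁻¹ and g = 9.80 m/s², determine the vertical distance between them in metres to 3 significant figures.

Hypsometric equation: Δz = (R T̄/g) ln(P₁/P₂).
R T̄/g = 287 × 283.8 / 9.80 = 8311.3 m.
ln(84600/72800) = ln(1.1621) = 0.15023.
Δz = 8311.3 × 0.15023 = 1248.6 m.

Δz ≈ 1250 m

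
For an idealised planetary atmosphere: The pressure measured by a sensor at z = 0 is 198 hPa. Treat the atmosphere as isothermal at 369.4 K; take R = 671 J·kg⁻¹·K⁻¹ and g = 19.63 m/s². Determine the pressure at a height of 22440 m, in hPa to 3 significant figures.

P ≈ 33.5 hPa

Scale height: H = RT/g = 671 × 369.4 / 19.63 = 12627 m.
Barometric formula: P = P₀ exp(−z/H).
z/H = 22440/12627 = 1.7771; exp(−1.7771) = 0.16913.
P = 198 × 0.16913 = 33.488 hPa.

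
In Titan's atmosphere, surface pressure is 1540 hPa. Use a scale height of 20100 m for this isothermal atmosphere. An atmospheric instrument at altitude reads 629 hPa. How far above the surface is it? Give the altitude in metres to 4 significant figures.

z ≈ 18000 m

Invert the barometric formula: z = H ln(P₀/P).
P₀/P = 1540/629 = 2.4483; ln(2.4483) = 0.89539.
z = 20100 × 0.89539 = 17997 m.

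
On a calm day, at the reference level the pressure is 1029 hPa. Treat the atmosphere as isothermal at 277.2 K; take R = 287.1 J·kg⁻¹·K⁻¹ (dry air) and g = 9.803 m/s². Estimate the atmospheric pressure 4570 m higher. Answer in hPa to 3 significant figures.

P ≈ 586 hPa

Scale height: H = RT/g = 287.1 × 277.2 / 9.803 = 8118.3 m.
Barometric formula: P = P₀ exp(−z/H).
z/H = 4570.0/8118.3 = 0.56293; exp(−0.56293) = 0.56954.
P = 1029 × 0.56954 = 586.06 hPa.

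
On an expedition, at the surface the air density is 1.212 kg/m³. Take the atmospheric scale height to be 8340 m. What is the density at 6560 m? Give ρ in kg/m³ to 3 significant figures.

ρ ≈ 0.552 kg/m³

In an isothermal atmosphere, density decays like pressure: ρ = ρ₀ exp(−z/H).
z/H = 6560.0/8340.0 = 0.78657; exp(−0.78657) = 0.45540.
ρ = 1.212 × 0.45540 = 0.55194 kg/m³.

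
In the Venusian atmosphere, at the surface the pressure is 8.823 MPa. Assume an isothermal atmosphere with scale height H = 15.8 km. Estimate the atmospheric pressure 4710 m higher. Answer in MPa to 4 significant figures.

P ≈ 6.549 MPa

Barometric formula: P = P₀ exp(−z/H).
z/H = 4710.0/15800 = 0.29810; exp(−0.29810) = 0.74223.
P = 8.823 × 0.74223 = 6.5487 MPa.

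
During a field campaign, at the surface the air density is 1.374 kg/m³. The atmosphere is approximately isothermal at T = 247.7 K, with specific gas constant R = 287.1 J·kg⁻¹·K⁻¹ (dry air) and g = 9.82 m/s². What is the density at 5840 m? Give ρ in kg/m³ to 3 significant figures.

ρ ≈ 0.613 kg/m³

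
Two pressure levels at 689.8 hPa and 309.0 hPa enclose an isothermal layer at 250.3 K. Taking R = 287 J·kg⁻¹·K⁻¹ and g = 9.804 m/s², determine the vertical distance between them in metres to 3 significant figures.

Δz ≈ 5880 m

Hypsometric equation: Δz = (R T̄/g) ln(P₁/P₂).
R T̄/g = 287 × 250.3 / 9.804 = 7327.2 m.
ln(689.8/309.0) = ln(2.2324) = 0.80308.
Δz = 7327.2 × 0.80308 = 5884.3 m.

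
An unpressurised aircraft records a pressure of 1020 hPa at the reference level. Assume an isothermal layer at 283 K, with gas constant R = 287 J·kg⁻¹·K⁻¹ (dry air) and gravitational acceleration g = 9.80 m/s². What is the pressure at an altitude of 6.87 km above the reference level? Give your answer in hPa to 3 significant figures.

Scale height: H = RT/g = 287 × 283 / 9.80 = 8287.9 m.
Barometric formula: P = P₀ exp(−z/H).
z/H = 6870.0/8287.9 = 0.82892; exp(−0.82892) = 0.43652.
P = 1020 × 0.43652 = 445.25 hPa.

P ≈ 445 hPa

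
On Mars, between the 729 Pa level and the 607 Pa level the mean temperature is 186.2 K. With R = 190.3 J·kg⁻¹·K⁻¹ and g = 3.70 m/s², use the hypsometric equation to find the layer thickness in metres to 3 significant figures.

Hypsometric equation: Δz = (R T̄/g) ln(P₁/P₂).
R T̄/g = 190.3 × 186.2 / 3.70 = 9576.7 m.
ln(729/607) = ln(1.2010) = 0.18315.
Δz = 9576.7 × 0.18315 = 1754.0 m.

Δz ≈ 1750 m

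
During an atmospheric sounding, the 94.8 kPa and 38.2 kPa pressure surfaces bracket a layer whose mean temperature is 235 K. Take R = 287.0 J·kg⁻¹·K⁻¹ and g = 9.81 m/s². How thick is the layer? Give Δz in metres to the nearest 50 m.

Δz ≈ 6250 m

Hypsometric equation: Δz = (R T̄/g) ln(P₁/P₂).
R T̄/g = 287.0 × 235 / 9.81 = 6875.1 m.
ln(94.8/38.2) = ln(2.4817) = 0.90894.
Δz = 6875.1 × 0.90894 = 6249.1 m.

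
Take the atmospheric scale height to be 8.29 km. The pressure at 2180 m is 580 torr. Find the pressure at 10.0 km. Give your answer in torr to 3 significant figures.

P ≈ 226 torr

Between two levels, P₂ = P₁ exp(−Δz/H) with Δz = z₂ − z₁.
Δz = 10000 − 2180.0 = 7820.0 m; Δz/H = 7820.0/8290.0 = 0.94331.
P₂ = 580 × exp(−0.94331) = 580 × 0.38934 = 225.82 torr.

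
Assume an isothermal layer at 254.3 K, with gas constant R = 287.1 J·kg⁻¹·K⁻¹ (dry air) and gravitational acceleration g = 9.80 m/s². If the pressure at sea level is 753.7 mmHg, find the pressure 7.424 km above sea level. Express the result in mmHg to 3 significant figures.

P ≈ 278 mmHg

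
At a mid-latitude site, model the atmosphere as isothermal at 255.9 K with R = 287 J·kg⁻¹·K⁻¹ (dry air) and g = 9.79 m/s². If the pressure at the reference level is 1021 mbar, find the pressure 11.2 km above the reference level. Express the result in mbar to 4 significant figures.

P ≈ 229.4 mbar

Scale height: H = RT/g = 287 × 255.9 / 9.79 = 7501.9 m.
Barometric formula: P = P₀ exp(−z/H).
z/H = 11200/7501.9 = 1.4930; exp(−1.4930) = 0.22470.
P = 1021 × 0.22470 = 229.42 mbar.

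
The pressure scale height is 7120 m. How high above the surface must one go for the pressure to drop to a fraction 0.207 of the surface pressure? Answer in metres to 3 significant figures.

Set P/P₀ = exp(−z/H) = 0.207, so z = −H ln(0.207).
−ln(0.207) = 1.5750; z = 7120.0 × 1.5750 = 11214 m.

z ≈ 11200 m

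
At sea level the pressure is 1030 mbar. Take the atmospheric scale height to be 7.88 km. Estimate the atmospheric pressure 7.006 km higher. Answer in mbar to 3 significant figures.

Barometric formula: P = P₀ exp(−z/H).
z/H = 7006.0/7880.0 = 0.88909; exp(−0.88909) = 0.41103.
P = 1030 × 0.41103 = 423.36 mbar.

P ≈ 423 mbar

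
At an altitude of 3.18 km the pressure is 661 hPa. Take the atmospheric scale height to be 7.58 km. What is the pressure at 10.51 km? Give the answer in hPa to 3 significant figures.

Between two levels, P₂ = P₁ exp(−Δz/H) with Δz = z₂ − z₁.
Δz = 10510 − 3180.0 = 7330.0 m; Δz/H = 7330.0/7580.0 = 0.96702.
P₂ = 661 × exp(−0.96702) = 661 × 0.38021 = 251.32 hPa.

P ≈ 251 hPa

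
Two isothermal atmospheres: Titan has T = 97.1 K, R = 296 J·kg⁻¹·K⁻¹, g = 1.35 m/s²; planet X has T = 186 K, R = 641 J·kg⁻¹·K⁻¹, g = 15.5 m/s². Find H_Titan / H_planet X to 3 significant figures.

H_Titan/H_planet X ≈ 2.77

H = RT/g for each body.
H_Titan = 296 × 97.1 / 1.35 = 21290 m.
H_planet X = 641 × 186 / 15.5 = 7692.0 m.
H_Titan/H_planet X = 21290/7692.0 = 2.7678.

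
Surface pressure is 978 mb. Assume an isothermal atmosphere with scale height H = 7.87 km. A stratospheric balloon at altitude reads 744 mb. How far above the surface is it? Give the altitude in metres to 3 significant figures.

Invert the barometric formula: z = H ln(P₀/P).
P₀/P = 978/744 = 1.3145; ln(1.3145) = 0.27346.
z = 7870.0 × 0.27346 = 2152.1 m.

z ≈ 2150 m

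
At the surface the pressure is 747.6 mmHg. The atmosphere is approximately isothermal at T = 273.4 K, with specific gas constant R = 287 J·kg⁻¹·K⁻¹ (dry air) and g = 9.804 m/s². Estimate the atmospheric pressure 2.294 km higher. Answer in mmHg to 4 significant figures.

Scale height: H = RT/g = 287 × 273.4 / 9.804 = 8003.4 m.
Barometric formula: P = P₀ exp(−z/H).
z/H = 2294.0/8003.4 = 0.28663; exp(−0.28663) = 0.75079.
P = 747.6 × 0.75079 = 561.29 mmHg.

P ≈ 561.3 mmHg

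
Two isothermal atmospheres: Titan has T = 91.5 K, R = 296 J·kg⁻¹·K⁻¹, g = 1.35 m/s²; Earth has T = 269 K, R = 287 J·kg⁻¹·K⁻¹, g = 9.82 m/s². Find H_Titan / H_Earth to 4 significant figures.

H_Titan/H_Earth ≈ 2.552

H = RT/g for each body.
H_Titan = 296 × 91.5 / 1.35 = 20062 m.
H_Earth = 287 × 269 / 9.82 = 7861.8 m.
H_Titan/H_Earth = 20062/7861.8 = 2.5518.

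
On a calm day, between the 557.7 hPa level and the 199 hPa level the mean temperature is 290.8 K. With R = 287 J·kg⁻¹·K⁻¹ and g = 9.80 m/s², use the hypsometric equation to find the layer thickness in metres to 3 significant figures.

Δz ≈ 8780 m

Hypsometric equation: Δz = (R T̄/g) ln(P₁/P₂).
R T̄/g = 287 × 290.8 / 9.80 = 8516.3 m.
ln(557.7/199) = ln(2.8025) = 1.0305.
Δz = 8516.3 × 1.0305 = 8776.0 m.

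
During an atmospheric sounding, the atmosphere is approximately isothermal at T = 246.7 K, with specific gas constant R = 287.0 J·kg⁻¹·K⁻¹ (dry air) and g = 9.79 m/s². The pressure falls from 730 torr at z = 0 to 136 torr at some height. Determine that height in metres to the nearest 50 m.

Scale height: H = RT/g = 287.0 × 246.7 / 9.79 = 7232.2 m.
Invert the barometric formula: z = H ln(P₀/P).
P₀/P = 730/136 = 5.3676; ln(5.3676) = 1.6804.
z = 7232.2 × 1.6804 = 12153 m.

z ≈ 12150 m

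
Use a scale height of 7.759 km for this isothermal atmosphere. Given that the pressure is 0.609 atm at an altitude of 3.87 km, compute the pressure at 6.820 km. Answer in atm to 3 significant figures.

P ≈ 0.416 atm

Between two levels, P₂ = P₁ exp(−Δz/H) with Δz = z₂ − z₁.
Δz = 6820.0 − 3870.0 = 2950.0 m; Δz/H = 2950.0/7759.0 = 0.38020.
P₂ = 0.609 × exp(−0.38020) = 0.609 × 0.68372 = 0.41639 atm.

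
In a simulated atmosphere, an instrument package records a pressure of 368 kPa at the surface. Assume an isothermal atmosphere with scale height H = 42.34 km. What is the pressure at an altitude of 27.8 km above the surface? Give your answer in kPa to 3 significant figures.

P ≈ 191 kPa

Barometric formula: P = P₀ exp(−z/H).
z/H = 27800/42340 = 0.65659; exp(−0.65659) = 0.51862.
P = 368 × 0.51862 = 190.85 kPa.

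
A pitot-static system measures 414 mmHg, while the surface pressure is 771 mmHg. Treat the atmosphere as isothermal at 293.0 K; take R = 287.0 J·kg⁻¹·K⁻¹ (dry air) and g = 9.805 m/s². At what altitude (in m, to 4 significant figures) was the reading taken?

z ≈ 5333 m

Scale height: H = RT/g = 287.0 × 293.0 / 9.805 = 8576.3 m.
Invert the barometric formula: z = H ln(P₀/P).
P₀/P = 771/414 = 1.8623; ln(1.8623) = 0.62181.
z = 8576.3 × 0.62181 = 5332.8 m.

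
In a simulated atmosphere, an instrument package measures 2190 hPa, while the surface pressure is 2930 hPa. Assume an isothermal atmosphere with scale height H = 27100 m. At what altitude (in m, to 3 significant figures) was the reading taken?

Invert the barometric formula: z = H ln(P₀/P).
P₀/P = 2930/2190 = 1.3379; ln(1.3379) = 0.29110.
z = 27100 × 0.29110 = 7888.8 m.

z ≈ 7890 m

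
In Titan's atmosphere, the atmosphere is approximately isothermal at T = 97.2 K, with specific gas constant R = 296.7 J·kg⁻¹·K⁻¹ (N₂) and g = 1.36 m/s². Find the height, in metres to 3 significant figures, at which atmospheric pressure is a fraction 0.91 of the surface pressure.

z ≈ 2000 m

Scale height: H = RT/g = 296.7 × 97.2 / 1.36 = 21205 m.
Set P/P₀ = exp(−z/H) = 0.91, so z = −H ln(0.91).
−ln(0.91) = 0.094311; z = 21205 × 0.094311 = 1999.9 m.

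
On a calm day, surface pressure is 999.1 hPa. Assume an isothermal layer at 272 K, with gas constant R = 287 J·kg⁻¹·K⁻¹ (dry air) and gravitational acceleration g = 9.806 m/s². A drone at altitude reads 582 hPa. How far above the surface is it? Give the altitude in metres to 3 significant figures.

Scale height: H = RT/g = 287 × 272 / 9.806 = 7960.8 m.
Invert the barometric formula: z = H ln(P₀/P).
P₀/P = 999.1/582 = 1.7167; ln(1.7167) = 0.54040.
z = 7960.8 × 0.54040 = 4302.0 m.

z ≈ 4300 m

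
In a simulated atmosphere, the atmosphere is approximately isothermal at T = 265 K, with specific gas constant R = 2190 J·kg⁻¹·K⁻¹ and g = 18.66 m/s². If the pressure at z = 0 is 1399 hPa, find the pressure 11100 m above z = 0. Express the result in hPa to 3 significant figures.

Scale height: H = RT/g = 2190 × 265 / 18.66 = 31101 m.
Barometric formula: P = P₀ exp(−z/H).
z/H = 11100/31101 = 0.35690; exp(−0.35690) = 0.69984.
P = 1399 × 0.69984 = 979.08 hPa.

P ≈ 979 hPa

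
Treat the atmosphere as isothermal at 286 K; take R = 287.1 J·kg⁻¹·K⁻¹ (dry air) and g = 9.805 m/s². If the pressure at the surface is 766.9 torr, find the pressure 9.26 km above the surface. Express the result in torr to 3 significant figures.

P ≈ 254 torr

Scale height: H = RT/g = 287.1 × 286 / 9.805 = 8374.4 m.
Barometric formula: P = P₀ exp(−z/H).
z/H = 9260.0/8374.4 = 1.1058; exp(−1.1058) = 0.33095.
P = 766.9 × 0.33095 = 253.81 torr.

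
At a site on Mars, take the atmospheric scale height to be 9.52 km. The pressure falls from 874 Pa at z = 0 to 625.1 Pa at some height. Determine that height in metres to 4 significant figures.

z ≈ 3191 m

Invert the barometric formula: z = H ln(P₀/P).
P₀/P = 874/625.1 = 1.3982; ln(1.3982) = 0.33519.
z = 9520.0 × 0.33519 = 3191.0 m.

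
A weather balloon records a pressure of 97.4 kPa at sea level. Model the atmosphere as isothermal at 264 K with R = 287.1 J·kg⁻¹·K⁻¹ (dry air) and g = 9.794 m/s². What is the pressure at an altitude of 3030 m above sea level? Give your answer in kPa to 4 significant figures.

Scale height: H = RT/g = 287.1 × 264 / 9.794 = 7738.9 m.
Barometric formula: P = P₀ exp(−z/H).
z/H = 3030.0/7738.9 = 0.39153; exp(−0.39153) = 0.67602.
P = 97.4 × 0.67602 = 65.844 kPa.

P ≈ 65.84 kPa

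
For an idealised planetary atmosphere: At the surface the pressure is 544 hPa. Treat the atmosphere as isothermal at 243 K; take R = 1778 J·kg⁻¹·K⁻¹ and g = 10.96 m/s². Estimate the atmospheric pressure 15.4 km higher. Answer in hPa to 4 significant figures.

P ≈ 368.1 hPa

Scale height: H = RT/g = 1778 × 243 / 10.96 = 39421 m.
Barometric formula: P = P₀ exp(−z/H).
z/H = 15400/39421 = 0.39065; exp(−0.39065) = 0.67662.
P = 544 × 0.67662 = 368.08 hPa.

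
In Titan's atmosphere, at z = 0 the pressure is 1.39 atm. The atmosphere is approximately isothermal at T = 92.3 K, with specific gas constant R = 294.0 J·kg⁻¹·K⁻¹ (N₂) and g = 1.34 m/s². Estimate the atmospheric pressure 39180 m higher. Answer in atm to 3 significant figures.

Scale height: H = RT/g = 294.0 × 92.3 / 1.34 = 20251 m.
Barometric formula: P = P₀ exp(−z/H).
z/H = 39180/20251 = 1.9347; exp(−1.9347) = 0.14447.
P = 1.39 × 0.14447 = 0.20081 atm.

P ≈ 0.201 atm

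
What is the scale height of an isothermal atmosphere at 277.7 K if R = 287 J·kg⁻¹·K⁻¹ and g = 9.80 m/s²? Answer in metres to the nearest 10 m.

The scale height of an isothermal atmosphere is H = RT/g.
H = 287 × 277.7 / 9.80 = 79700/9.80 = 8132.7 m.

H ≈ 8130 m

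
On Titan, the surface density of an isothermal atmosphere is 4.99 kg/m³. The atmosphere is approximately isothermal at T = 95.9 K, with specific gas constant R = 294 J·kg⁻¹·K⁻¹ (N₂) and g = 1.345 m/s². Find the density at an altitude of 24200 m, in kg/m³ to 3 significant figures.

ρ ≈ 1.57 kg/m³

Scale height: H = RT/g = 294 × 95.9 / 1.345 = 20963 m.
In an isothermal atmosphere, density decays like pressure: ρ = ρ₀ exp(−z/H).
z/H = 24200/20963 = 1.1544; exp(−1.1544) = 0.31525.
ρ = 4.99 × 0.31525 = 1.5731 kg/m³.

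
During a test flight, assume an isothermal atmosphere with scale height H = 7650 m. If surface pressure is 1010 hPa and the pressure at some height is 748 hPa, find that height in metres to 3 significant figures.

Invert the barometric formula: z = H ln(P₀/P).
P₀/P = 1010/748 = 1.3503; ln(1.3503) = 0.30033.
z = 7650.0 × 0.30033 = 2297.5 m.

z ≈ 2300 m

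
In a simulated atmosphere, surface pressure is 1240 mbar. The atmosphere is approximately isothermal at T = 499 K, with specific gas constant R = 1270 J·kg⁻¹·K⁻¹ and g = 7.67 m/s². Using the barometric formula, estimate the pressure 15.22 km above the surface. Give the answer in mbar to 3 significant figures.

Scale height: H = RT/g = 1270 × 499 / 7.67 = 82625 m.
Barometric formula: P = P₀ exp(−z/H).
z/H = 15220/82625 = 0.18421; exp(−0.18421) = 0.83176.
P = 1240 × 0.83176 = 1031.4 mbar.

P ≈ 1030 mbar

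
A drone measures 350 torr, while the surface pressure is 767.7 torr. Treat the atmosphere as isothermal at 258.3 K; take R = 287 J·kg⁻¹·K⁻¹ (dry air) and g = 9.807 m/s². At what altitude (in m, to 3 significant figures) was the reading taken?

Scale height: H = RT/g = 287 × 258.3 / 9.807 = 7559.1 m.
Invert the barometric formula: z = H ln(P₀/P).
P₀/P = 767.7/350 = 2.1934; ln(2.1934) = 0.78545.
z = 7559.1 × 0.78545 = 5937.3 m.

z ≈ 5940 m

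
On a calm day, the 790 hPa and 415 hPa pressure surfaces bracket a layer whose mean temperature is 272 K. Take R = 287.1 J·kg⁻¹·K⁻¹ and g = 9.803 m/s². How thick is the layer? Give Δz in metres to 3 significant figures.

Δz ≈ 5130 m

Hypsometric equation: Δz = (R T̄/g) ln(P₁/P₂).
R T̄/g = 287.1 × 272 / 9.803 = 7966.1 m.
ln(790/415) = ln(1.9036) = 0.64375.
Δz = 7966.1 × 0.64375 = 5128.2 m.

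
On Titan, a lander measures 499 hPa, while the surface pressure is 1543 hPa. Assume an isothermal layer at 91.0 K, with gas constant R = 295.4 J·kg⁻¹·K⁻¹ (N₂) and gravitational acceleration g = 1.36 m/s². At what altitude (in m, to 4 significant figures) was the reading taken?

z ≈ 22310 m

Scale height: H = RT/g = 295.4 × 91.0 / 1.36 = 19766 m.
Invert the barometric formula: z = H ln(P₀/P).
P₀/P = 1543/499 = 3.0922; ln(3.0922) = 1.1289.
z = 19766 × 1.1289 = 22314 m.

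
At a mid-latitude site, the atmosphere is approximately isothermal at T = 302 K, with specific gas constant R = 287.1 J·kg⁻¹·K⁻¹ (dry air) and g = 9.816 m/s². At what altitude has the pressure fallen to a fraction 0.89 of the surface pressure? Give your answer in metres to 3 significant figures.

z ≈ 1030 m

Scale height: H = RT/g = 287.1 × 302 / 9.816 = 8832.9 m.
Set P/P₀ = exp(−z/H) = 0.89, so z = −H ln(0.89).
−ln(0.89) = 0.11653; z = 8832.9 × 0.11653 = 1029.3 m.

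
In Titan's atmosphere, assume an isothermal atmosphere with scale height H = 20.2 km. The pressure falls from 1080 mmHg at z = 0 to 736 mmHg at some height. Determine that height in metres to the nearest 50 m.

z ≈ 7750 m

Invert the barometric formula: z = H ln(P₀/P).
P₀/P = 1080/736 = 1.4674; ln(1.4674) = 0.38349.
z = 20200 × 0.38349 = 7746.5 m.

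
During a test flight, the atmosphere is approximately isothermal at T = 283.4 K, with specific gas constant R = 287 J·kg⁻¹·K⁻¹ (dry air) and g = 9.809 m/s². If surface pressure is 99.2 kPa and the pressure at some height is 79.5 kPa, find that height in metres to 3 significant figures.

z ≈ 1840 m

Scale height: H = RT/g = 287 × 283.4 / 9.809 = 8292.0 m.
Invert the barometric formula: z = H ln(P₀/P).
P₀/P = 99.2/79.5 = 1.2478; ln(1.2478) = 0.22138.
z = 8292.0 × 0.22138 = 1835.7 m.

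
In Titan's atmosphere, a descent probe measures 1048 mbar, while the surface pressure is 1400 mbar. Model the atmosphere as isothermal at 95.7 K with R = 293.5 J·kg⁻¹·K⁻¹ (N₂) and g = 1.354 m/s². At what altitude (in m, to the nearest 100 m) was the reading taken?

z ≈ 6000 m

Scale height: H = RT/g = 293.5 × 95.7 / 1.354 = 20744 m.
Invert the barometric formula: z = H ln(P₀/P).
P₀/P = 1400/1048 = 1.3359; ln(1.3359) = 0.28961.
z = 20744 × 0.28961 = 6007.7 m.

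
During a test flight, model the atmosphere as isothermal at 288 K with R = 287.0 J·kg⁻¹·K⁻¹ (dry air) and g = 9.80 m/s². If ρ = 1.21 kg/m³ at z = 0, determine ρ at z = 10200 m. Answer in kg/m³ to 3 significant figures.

Scale height: H = RT/g = 287.0 × 288 / 9.80 = 8434.3 m.
In an isothermal atmosphere, density decays like pressure: ρ = ρ₀ exp(−z/H).
z/H = 10200/8434.3 = 1.2093; exp(−1.2093) = 0.29841.
ρ = 1.21 × 0.29841 = 0.36108 kg/m³.

ρ ≈ 0.361 kg/m³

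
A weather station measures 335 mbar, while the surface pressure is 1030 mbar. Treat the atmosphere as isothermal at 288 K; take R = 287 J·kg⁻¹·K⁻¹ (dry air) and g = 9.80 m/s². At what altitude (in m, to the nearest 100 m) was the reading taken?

Scale height: H = RT/g = 287 × 288 / 9.80 = 8434.3 m.
Invert the barometric formula: z = H ln(P₀/P).
P₀/P = 1030/335 = 3.0746; ln(3.0746) = 1.1232.
z = 8434.3 × 1.1232 = 9473.4 m.

z ≈ 9500 m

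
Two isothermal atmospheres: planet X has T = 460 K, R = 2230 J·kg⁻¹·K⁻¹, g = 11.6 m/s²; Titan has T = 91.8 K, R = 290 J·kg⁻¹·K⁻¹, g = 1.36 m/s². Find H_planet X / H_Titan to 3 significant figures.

H = RT/g for each body.
H_planet X = 2230 × 460 / 11.6 = 88431 m.
H_Titan = 290 × 91.8 / 1.36 = 19575 m.
H_planet X/H_Titan = 88431/19575 = 4.5175.

H_planet X/H_Titan ≈ 4.52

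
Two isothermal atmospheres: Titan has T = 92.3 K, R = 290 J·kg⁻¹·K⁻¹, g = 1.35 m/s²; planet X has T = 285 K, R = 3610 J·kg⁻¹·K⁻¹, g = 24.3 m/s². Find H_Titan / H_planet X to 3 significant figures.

H_Titan/H_planet X ≈ 0.468

H = RT/g for each body.
H_Titan = 290 × 92.3 / 1.35 = 19827 m.
H_planet X = 3610 × 285 / 24.3 = 42340 m.
H_Titan/H_planet X = 19827/42340 = 0.46828.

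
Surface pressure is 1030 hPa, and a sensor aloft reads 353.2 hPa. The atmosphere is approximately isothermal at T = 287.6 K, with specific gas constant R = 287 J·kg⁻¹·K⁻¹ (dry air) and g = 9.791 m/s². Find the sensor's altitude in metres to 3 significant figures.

z ≈ 9020 m

Scale height: H = RT/g = 287 × 287.6 / 9.791 = 8430.3 m.
Invert the barometric formula: z = H ln(P₀/P).
P₀/P = 1030/353.2 = 2.9162; ln(2.9162) = 1.0703.
z = 8430.3 × 1.0703 = 9023.0 m.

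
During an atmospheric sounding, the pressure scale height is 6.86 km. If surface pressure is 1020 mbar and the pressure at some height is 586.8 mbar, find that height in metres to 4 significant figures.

z ≈ 3793 m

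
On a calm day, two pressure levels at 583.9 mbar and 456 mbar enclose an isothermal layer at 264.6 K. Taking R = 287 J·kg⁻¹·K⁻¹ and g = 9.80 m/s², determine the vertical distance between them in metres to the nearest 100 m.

Δz ≈ 1900 m

Hypsometric equation: Δz = (R T̄/g) ln(P₁/P₂).
R T̄/g = 287 × 264.6 / 9.80 = 7749.0 m.
ln(583.9/456) = ln(1.2805) = 0.24725.
Δz = 7749.0 × 0.24725 = 1915.9 m.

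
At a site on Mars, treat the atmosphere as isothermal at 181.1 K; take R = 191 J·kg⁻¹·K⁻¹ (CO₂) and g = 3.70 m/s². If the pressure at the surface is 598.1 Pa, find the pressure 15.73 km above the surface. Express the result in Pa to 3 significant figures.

Scale height: H = RT/g = 191 × 181.1 / 3.70 = 9348.7 m.
Barometric formula: P = P₀ exp(−z/H).
z/H = 15730/9348.7 = 1.6826; exp(−1.6826) = 0.18589.
P = 598.1 × 0.18589 = 111.18 Pa.

P ≈ 111 Pa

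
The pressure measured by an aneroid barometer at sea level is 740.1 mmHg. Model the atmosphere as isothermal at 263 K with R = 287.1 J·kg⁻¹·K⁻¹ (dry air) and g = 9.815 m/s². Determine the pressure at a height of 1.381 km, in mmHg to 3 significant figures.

P ≈ 618 mmHg

Scale height: H = RT/g = 287.1 × 263 / 9.815 = 7693.1 m.
Barometric formula: P = P₀ exp(−z/H).
z/H = 1381.0/7693.1 = 0.17951; exp(−0.17951) = 0.83568.
P = 740.1 × 0.83568 = 618.49 mmHg.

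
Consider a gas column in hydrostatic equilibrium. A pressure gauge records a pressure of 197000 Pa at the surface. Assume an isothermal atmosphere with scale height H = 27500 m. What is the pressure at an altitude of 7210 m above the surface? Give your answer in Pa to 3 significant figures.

P ≈ 152000 Pa

Barometric formula: P = P₀ exp(−z/H).
z/H = 7210.0/27500 = 0.26218; exp(−0.26218) = 0.76937.
P = 197000 × 0.76937 = 151570 Pa.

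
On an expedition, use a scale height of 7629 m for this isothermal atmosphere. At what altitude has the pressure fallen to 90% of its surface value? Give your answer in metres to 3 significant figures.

Set P/P₀ = exp(−z/H) = 0.9, so z = −H ln(0.9).
−ln(0.9) = 0.10536; z = 7629.0 × 0.10536 = 803.79 m.

z ≈ 804 m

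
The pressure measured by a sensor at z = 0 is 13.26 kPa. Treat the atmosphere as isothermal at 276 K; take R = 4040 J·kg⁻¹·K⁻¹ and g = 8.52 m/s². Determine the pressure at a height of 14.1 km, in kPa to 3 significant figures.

Scale height: H = RT/g = 4040 × 276 / 8.52 = 130870 m.
Barometric formula: P = P₀ exp(−z/H).
z/H = 14100/130870 = 0.10774; exp(−0.10774) = 0.89786.
P = 13.26 × 0.89786 = 11.906 kPa.

P ≈ 11.9 kPa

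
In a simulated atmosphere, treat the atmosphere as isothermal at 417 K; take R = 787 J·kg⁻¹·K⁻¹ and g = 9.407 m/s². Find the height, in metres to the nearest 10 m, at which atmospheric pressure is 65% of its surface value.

Scale height: H = RT/g = 787 × 417 / 9.407 = 34887 m.
Set P/P₀ = exp(−z/H) = 0.65, so z = −H ln(0.65).
−ln(0.65) = 0.43078; z = 34887 × 0.43078 = 15029 m.

z ≈ 15030 m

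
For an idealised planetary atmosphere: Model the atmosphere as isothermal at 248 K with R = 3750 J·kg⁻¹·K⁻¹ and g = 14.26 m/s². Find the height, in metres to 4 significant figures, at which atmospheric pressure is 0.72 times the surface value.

z ≈ 21420 m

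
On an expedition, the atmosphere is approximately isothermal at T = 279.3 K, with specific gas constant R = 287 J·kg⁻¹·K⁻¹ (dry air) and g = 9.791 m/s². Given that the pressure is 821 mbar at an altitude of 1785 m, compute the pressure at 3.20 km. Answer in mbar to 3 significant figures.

P ≈ 691 mbar

Scale height: H = RT/g = 287 × 279.3 / 9.791 = 8187.0 m.
Between two levels, P₂ = P₁ exp(−Δz/H) with Δz = z₂ − z₁.
Δz = 3200.0 − 1785.0 = 1415.0 m; Δz/H = 1415.0/8187.0 = 0.17283.
P₂ = 821 × exp(−0.17283) = 821 × 0.84128 = 690.69 mbar.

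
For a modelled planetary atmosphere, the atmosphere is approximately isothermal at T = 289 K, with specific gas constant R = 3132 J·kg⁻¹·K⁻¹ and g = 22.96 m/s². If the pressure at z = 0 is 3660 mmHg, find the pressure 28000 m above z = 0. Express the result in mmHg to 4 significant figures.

P ≈ 1799 mmHg

Scale height: H = RT/g = 3132 × 289 / 22.96 = 39423 m.
Barometric formula: P = P₀ exp(−z/H).
z/H = 28000/39423 = 0.71025; exp(−0.71025) = 0.49152.
P = 3660 × 0.49152 = 1799.0 mmHg.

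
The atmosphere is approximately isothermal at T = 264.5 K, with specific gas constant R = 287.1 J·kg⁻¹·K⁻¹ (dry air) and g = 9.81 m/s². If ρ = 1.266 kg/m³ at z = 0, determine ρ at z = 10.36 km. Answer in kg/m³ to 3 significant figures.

Scale height: H = RT/g = 287.1 × 264.5 / 9.81 = 7740.9 m.
In an isothermal atmosphere, density decays like pressure: ρ = ρ₀ exp(−z/H).
z/H = 10360/7740.9 = 1.3383; exp(−1.3383) = 0.26229.
ρ = 1.266 × 0.26229 = 0.33206 kg/m³.

ρ ≈ 0.332 kg/m³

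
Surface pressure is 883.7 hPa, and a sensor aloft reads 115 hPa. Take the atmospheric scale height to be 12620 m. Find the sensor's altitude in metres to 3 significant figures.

z ≈ 25700 m

Invert the barometric formula: z = H ln(P₀/P).
P₀/P = 883.7/115 = 7.6843; ln(7.6843) = 2.0392.
z = 12620 × 2.0392 = 25735 m.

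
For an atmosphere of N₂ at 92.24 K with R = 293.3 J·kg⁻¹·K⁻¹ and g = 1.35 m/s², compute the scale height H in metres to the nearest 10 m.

H ≈ 20040 m

The scale height of an isothermal atmosphere is H = RT/g.
H = 293.3 × 92.24 / 1.35 = 27054/1.35 = 20040 m.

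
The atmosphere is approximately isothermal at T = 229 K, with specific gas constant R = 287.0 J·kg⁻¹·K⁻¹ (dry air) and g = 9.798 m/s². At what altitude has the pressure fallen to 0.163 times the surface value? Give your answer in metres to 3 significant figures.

Scale height: H = RT/g = 287.0 × 229 / 9.798 = 6707.8 m.
Set P/P₀ = exp(−z/H) = 0.163, so z = −H ln(0.163).
−ln(0.163) = 1.8140; z = 6707.8 × 1.8140 = 12168 m.

z ≈ 12200 m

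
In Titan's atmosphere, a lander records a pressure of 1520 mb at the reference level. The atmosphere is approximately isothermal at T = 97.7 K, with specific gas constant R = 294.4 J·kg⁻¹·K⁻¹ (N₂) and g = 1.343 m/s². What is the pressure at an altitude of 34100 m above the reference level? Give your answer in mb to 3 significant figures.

P ≈ 309 mb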